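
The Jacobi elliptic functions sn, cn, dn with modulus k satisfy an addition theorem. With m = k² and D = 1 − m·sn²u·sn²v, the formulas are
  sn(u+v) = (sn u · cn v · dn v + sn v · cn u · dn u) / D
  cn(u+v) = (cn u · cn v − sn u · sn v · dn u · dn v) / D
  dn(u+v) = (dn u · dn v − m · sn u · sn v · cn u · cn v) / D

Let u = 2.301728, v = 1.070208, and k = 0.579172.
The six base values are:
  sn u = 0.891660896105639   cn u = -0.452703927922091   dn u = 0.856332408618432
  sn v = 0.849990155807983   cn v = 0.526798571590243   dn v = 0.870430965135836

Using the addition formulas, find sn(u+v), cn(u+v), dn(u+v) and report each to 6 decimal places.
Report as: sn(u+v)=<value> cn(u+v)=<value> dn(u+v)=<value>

m = k² = 0.335440205584
D = 1 − m·sn²u·sn²v = 0.807317465846753
sn(u+v) = (sn u·cn v·dn v + sn v·cn u·dn u)/D = 0.07935231058097802/0.807317465846753 = 0.09829133387786865
cn(u+v) = (cn u·cn v − sn u·sn v·dn u·dn v)/D = -0.8034081786157539/0.807317465846753 = -0.9951576828244403
dn(u+v) = (dn u·dn v − m·sn u·sn v·cn u·cn v)/D = 0.8060082471037673/0.807317465846753 = 0.9983783098986809

sn(u+v)=0.098291 cn(u+v)=-0.995158 dn(u+v)=0.998378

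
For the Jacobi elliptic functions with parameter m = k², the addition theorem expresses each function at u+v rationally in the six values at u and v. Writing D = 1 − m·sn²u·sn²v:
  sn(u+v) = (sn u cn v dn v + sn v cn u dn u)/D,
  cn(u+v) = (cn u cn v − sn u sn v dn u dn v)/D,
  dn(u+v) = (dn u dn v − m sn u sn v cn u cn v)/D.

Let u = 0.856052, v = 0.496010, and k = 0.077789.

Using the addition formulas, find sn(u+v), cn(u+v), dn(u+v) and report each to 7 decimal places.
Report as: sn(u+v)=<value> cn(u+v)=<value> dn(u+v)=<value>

sn(u+v)=0.9757971 cn(u+v)=0.2186780 dn(u+v)=0.9971150

sn u = 0.7549027903996555, cn u = 0.6558366999846942, dn u = 0.9982743078090266
sn v = 0.4758171432359412, cn v = 0.8795442264052376, dn v = 0.9993147715710839
m = k² = 0.006051128521
D = 1 − m·sn²u·sn²v = 0.9992192740607055
sn(u+v) = (sn u·cn v·dn v + sn v·cn u·dn u)/D = 0.9750352477723722/0.9992192740607055 = 0.9757970778625472
cn(u+v) = (cn u·cn v − sn u·sn v·dn u·dn v)/D = 0.2185072613344282/0.9992192740607055 = 0.2186779889127251
dn(u+v) = (dn u·dn v − m·sn u·sn v·cn u·cn v)/D = 0.99633648316392/0.9992192740607055 = 0.9971149566750548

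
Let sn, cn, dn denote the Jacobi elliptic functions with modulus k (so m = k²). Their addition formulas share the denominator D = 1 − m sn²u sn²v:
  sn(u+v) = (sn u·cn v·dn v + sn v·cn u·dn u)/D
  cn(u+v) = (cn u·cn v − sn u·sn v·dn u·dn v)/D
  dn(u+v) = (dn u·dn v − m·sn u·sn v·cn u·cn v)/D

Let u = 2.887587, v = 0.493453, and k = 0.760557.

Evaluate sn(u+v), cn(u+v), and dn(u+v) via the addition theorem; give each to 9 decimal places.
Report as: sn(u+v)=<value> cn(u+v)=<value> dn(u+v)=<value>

sn(u+v)=0.446761539 cn(u+v)=-0.894653076 dn(u+v)=0.940502194

sn u = 0.7800940565581771, cn u = -0.6256622594680037, dn u = 0.8049770157300159
sn v = 0.4639798621023771, cn v = 0.8858457470482427, dn v = 0.9356674062738756
m = k² = 0.578446950249
D = 1 − m·sn²u·sn²v = 0.924219801801963
sn(u+v) = (sn u·cn v·dn v + sn v·cn u·dn u)/D = 0.4129058612560963/0.924219801801963 = 0.4467615392475346
cn(u+v) = (cn u·cn v − sn u·sn v·dn u·dn v)/D = -0.8268560889194813/0.924219801801963 = -0.8946530763648967
dn(u+v) = (dn u·dn v − m·sn u·sn v·cn u·cn v)/D = 0.8692307508861113/0.924219801801963 = 0.9405021935164785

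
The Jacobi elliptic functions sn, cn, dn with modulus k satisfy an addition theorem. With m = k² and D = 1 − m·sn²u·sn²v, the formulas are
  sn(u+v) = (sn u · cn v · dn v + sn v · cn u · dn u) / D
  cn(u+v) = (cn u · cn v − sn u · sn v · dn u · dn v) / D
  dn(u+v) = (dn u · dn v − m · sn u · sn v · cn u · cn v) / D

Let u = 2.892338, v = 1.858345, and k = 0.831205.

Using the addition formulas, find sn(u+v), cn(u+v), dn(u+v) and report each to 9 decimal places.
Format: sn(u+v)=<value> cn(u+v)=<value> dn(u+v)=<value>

sn(u+v)=-0.565003372 cn(u+v)=-0.825088595 dn(u+v)=0.882861402

sn u = 0.8788574467347358, cn u = -0.4770844666501951, dn u = 0.68290124565871
sn v = 0.9935250131622788, cn v = 0.1136135917084468, dn v = 0.5639294646549678
m = k² = 0.690901752025
D = 1 − m·sn²u·sn²v = 0.4732424381861522
sn(u+v) = (sn u·cn v·dn v + sn v·cn u·dn u)/D = -0.2673835733712547/0.4732424381861522 = -0.5650033720477073
cn(u+v) = (cn u·cn v − sn u·sn v·dn u·dn v)/D = -0.3904669384104024/0.4732424381861522 = -0.8250885949852416
dn(u+v) = (dn u·dn v − m·sn u·sn v·cn u·cn v)/D = 0.4178074825805602/0.4732424381861522 = 0.8828614022485735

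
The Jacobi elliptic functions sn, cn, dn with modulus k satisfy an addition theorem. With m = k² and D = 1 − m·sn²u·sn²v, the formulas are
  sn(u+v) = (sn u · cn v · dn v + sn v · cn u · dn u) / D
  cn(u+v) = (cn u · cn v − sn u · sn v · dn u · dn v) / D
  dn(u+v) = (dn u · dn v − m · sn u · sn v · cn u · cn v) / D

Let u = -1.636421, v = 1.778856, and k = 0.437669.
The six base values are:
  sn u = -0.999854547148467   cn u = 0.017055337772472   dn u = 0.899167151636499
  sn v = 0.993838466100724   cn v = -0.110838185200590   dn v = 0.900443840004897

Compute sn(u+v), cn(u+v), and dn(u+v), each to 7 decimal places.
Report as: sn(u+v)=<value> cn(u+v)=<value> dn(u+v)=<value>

m = k² = 0.191554153561
D = 1 − m·sn²u·sn²v = 0.8108541446181466
sn(u+v) = (sn u·cn v·dn v + sn v·cn u·dn u)/D = 0.1150301530576174/0.8108541446181466 = 0.1418629402354331
cn(u+v) = (cn u·cn v − sn u·sn v·dn u·dn v)/D = 0.8026534169440552/0.8108541446181466 = 0.9898863097284243
dn(u+v) = (dn u·dn v − m·sn u·sn v·cn u·cn v)/D = 0.8092896956729592/0.8108541446181466 = 0.9980706160835817

sn(u+v)=0.1418629 cn(u+v)=0.9898863 dn(u+v)=0.9980706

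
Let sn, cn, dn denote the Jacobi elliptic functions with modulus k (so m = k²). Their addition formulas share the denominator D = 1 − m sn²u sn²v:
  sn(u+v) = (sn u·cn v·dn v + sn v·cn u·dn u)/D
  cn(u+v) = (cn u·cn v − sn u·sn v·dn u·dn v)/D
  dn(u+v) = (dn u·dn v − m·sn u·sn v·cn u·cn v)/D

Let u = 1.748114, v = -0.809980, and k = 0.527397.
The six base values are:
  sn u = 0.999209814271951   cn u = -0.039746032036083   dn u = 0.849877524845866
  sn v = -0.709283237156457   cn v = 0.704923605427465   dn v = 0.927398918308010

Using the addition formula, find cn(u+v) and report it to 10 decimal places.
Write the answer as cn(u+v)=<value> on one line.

cn(u+v)=0.6167456604

m = k² = 0.278147595609
D = 1 − m·sn²u·sn²v = 0.8602898096542105
cn(u+v) = (cn u·cn v − sn u·sn v·dn u·dn v)/D = 0.530580006755717/0.8602898096542105 = 0.6167456603594795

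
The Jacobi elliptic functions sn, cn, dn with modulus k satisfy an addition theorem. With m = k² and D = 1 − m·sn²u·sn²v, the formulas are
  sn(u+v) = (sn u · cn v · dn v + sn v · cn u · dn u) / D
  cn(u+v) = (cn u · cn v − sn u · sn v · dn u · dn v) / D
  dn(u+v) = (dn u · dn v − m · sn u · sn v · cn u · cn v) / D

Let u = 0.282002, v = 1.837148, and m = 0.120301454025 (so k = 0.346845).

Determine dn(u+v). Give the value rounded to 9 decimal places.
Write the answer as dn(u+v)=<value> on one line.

sn u = 0.277854215892429, cn u = 0.9606232532636317, dn u = 0.9953453526393078
sn v = 0.9795828927254869, cn v = -0.2010406831453955, dn v = 0.9405109317298116
m = k² = 0.120301454025
D = 1 − m·sn²u·sn²v = 0.9910877524301181
dn(u+v) = (dn u·dn v − m·sn u·sn v·cn u·cn v)/D = 0.9424568099751454/0.9910877524301181 = 0.9509317491455917

dn(u+v)=0.950931749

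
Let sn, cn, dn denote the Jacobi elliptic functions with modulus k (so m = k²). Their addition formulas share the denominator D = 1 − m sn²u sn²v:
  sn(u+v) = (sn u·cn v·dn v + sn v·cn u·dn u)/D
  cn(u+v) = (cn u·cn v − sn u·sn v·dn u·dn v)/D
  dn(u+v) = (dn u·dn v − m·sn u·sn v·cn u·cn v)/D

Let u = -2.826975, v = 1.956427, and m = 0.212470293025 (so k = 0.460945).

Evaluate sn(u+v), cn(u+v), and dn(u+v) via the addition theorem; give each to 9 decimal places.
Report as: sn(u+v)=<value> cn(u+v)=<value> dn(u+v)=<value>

sn(u+v)=-0.751643300 cn(u+v)=0.659569821 dn(u+v)=0.938062449

sn u = -0.4799817193597666, cn u = -0.8772784900363409, dn u = 0.9752182182185195
sn v = 0.9667683844764739, cn v = -0.2556538495246036, dn v = 0.8952187049264134
m = k² = 0.212470293025
D = 1 − m·sn²u·sn²v = 0.9542498533886844
sn(u+v) = (sn u·cn v·dn v + sn v·cn u·dn u)/D = -0.7172555091251198/0.9542498533886844 = -0.7516433003138936
cn(u+v) = (cn u·cn v − sn u·sn v·dn u·dn v)/D = 0.629394405219804/0.9542498533886844 = 0.6595698212420259
dn(u+v) = (dn u·dn v − m·sn u·sn v·cn u·cn v)/D = 0.8951459541419924/0.9542498533886844 = 0.9380624487006152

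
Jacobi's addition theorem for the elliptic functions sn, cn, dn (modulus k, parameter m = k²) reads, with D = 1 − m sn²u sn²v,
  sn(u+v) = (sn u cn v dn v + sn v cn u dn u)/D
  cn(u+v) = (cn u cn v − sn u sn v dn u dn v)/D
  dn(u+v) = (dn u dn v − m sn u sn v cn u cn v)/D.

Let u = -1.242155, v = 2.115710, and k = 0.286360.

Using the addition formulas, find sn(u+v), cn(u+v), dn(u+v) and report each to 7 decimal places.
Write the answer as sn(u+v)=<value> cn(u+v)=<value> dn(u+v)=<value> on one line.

sn(u+v)=0.7615804 cn(u+v)=0.6480704 dn(u+v)=0.9759295

sn u = -0.9401075952292944, cn u = 0.3408778511317407, dn u = 0.9630817206909209
sn v = 0.881673728106465, cn v = -0.4718595523742709, dn v = 0.9676031338281553
m = k² = 0.0820020496
D = 1 − m·sn²u·sn²v = 0.9436627517633307
sn(u+v) = (sn u·cn v·dn v + sn v·cn u·dn u)/D = 0.7186750534866343/0.9436627517633307 = 0.7615803973863716
cn(u+v) = (cn u·cn v − sn u·sn v·dn u·dn v)/D = 0.6115599370147825/0.9436627517633307 = 0.6480704424033057
dn(u+v) = (dn u·dn v − m·sn u·sn v·cn u·cn v)/D = 0.9209483352471261/0.9436627517633307 = 0.9759295188098075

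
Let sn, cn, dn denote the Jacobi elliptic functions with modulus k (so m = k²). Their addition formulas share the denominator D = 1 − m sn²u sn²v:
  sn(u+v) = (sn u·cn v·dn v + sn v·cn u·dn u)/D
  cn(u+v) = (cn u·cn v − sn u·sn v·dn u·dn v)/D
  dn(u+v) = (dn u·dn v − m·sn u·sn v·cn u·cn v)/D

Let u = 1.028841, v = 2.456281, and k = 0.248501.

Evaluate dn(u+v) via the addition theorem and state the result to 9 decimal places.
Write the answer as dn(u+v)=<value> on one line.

sn u = 0.8519961553022042, cn u = 0.5235480411101376, dn u = 0.9773299537540336
sn v = 0.6682850915962068, cn v = -0.7439052603324226, dn v = 0.9861140485107928
m = k² = 0.061752747001
D = 1 − m·sn²u·sn²v = 0.9799804137749058
dn(u+v) = (dn u·dn v − m·sn u·sn v·cn u·cn v)/D = 0.9774527827466558/0.9799804137749058 = 0.9974207331159676

dn(u+v)=0.997420733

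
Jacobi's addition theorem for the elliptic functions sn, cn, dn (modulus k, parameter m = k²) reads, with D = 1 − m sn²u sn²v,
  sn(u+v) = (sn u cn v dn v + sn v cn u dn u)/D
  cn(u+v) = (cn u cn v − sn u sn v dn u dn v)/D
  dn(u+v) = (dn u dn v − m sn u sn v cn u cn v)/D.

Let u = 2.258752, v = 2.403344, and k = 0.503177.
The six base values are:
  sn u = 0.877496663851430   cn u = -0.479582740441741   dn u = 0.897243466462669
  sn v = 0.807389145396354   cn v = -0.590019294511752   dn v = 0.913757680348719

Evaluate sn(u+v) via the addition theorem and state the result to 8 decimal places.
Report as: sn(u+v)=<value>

sn(u+v)=-0.93996727

m = k² = 0.253187093329
D = 1 − m·sn²u·sn²v = 0.8729138205599851
sn(u+v) = (sn u·cn v·dn v + sn v·cn u·dn u)/D = -0.8205104191806847/0.8729138205599851 = -0.9399672680795878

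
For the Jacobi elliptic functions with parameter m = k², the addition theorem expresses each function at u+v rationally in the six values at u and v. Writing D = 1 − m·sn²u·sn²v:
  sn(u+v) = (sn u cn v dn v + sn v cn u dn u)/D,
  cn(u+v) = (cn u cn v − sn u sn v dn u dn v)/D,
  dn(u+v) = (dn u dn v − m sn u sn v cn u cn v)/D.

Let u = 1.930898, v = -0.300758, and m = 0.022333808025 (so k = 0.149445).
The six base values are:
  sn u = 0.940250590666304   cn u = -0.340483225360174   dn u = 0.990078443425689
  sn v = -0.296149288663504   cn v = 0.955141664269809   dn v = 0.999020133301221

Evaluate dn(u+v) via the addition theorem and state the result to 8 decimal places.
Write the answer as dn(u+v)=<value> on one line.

m = k² = 0.022333808025
D = 1 − m·sn²u·sn²v = 0.9982683050269563
dn(u+v) = (dn u·dn v − m·sn u·sn v·cn u·cn v)/D = 0.9870858354714926/0.9982683050269563 = 0.9887981322264241

dn(u+v)=0.98879813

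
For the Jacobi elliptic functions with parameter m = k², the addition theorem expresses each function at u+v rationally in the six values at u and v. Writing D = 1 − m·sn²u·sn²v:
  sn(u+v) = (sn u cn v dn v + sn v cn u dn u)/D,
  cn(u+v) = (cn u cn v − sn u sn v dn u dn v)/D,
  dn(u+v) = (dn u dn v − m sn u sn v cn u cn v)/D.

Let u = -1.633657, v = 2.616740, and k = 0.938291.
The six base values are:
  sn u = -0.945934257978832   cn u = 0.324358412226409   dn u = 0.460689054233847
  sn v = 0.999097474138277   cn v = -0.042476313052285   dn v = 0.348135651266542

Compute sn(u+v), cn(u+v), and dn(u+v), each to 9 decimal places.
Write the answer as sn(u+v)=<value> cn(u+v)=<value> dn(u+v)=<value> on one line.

sn(u+v)=0.764227269 cn(u+v)=0.644947038 dn(u+v)=0.697003660

m = k² = 0.880390000681
D = 1 − m·sn²u·sn²v = 0.2136557206595869
sn(u+v) = (sn u·cn v·dn v + sn v·cn u·dn u)/D = 0.1632815279182844/0.2136557206595869 = 0.7642272690579504
cn(u+v) = (cn u·cn v − sn u·sn v·dn u·dn v)/D = 0.137796624092312/0.2136557206595869 = 0.6449470375373679
dn(u+v) = (dn u·dn v − m·sn u·sn v·cn u·cn v)/D = 0.1489188193004205/0.2136557206595869 = 0.6970036600971227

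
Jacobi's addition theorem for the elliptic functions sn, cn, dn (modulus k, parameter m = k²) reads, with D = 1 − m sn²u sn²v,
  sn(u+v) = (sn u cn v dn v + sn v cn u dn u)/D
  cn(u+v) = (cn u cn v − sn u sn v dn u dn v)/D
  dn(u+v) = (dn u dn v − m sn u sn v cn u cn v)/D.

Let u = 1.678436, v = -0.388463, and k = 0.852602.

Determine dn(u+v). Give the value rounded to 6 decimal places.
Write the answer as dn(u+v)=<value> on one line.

sn u = 0.9726189581553056, cn u = 0.2324055985489332, dn u = 0.5588676455841611
sn v = -0.3724106527910365, cn v = 0.9280680501384336, dn v = 0.9482522221858066
m = k² = 0.726930170404
D = 1 − m·sn²u·sn²v = 0.9046276802613588
dn(u+v) = (dn u·dn v − m·sn u·sn v·cn u·cn v)/D = 0.5867390637426637/0.9046276802613588 = 0.6485972920629038

dn(u+v)=0.648597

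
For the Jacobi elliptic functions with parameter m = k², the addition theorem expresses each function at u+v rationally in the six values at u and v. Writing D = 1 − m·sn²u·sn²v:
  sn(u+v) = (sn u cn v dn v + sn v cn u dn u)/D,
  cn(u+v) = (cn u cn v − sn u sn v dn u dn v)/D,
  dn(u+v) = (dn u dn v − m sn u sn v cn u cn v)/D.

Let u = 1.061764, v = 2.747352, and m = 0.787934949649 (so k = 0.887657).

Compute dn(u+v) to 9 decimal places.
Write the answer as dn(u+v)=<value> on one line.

dn(u+v)=0.857133004

sn u = 0.8062007308224113, cn u = 0.5916421060247571, dn u = 0.6984798499734852
sn v = 0.9698254152052249, cn v = -0.243800459437658, dn v = 0.5088210403416792
m = k² = 0.787934949649
D = 1 − m·sn²u·sn²v = 0.5183141800773743
dn(u+v) = (dn u·dn v − m·sn u·sn v·cn u·cn v)/D = 0.4442641899396921/0.5183141800773743 = 0.8571330035257227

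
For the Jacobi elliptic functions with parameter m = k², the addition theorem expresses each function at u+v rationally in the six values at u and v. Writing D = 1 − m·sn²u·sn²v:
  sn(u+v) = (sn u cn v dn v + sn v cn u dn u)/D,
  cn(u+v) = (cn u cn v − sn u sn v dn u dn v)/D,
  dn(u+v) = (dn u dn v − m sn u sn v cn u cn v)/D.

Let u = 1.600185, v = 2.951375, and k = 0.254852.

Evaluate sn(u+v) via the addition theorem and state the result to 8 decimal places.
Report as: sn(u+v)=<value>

sn(u+v)=-0.97309712

sn u = 0.9999960491455174, cn u = -0.002810995082865308, dn u = 0.9669803365670699
sn v = 0.2406419784306273, cn v = -0.9706139491151946, dn v = 0.9981176611201077
m = k² = 0.064949541904
D = 1 − m·sn²u·sn²v = 0.9962388951592062
sn(u+v) = (sn u·cn v·dn v + sn v·cn u·dn u)/D = -0.9694372046893474/0.9962388951592062 = -0.9730971249967352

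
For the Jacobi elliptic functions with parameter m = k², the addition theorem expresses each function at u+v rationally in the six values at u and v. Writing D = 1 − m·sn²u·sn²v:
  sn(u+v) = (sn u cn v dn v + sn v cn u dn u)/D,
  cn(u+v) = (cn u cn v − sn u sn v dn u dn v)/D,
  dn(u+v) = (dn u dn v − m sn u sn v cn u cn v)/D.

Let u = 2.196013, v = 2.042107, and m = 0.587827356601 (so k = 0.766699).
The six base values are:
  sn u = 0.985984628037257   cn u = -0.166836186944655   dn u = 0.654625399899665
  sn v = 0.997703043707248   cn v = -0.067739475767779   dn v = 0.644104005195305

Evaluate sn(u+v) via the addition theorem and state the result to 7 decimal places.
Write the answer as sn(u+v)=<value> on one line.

m = k² = 0.587827356601
D = 1 − m·sn²u·sn²v = 0.4311566620834906
sn(u+v) = (sn u·cn v·dn v + sn v·cn u·dn u)/D = -0.151984102249131/0.4311566620834906 = -0.3525031980595959

sn(u+v)=-0.3525032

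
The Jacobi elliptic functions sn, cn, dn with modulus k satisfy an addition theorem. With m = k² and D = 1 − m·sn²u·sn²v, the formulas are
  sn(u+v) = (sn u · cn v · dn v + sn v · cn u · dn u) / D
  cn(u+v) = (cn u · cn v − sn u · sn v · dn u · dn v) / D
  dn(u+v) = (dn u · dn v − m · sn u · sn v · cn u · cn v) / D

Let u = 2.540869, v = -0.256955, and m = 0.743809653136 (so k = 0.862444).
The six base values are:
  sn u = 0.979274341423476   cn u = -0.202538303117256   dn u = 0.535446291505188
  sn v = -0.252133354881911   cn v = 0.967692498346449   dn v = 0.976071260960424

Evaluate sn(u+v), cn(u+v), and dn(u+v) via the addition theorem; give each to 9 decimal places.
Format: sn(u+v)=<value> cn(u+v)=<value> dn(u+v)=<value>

sn(u+v)=0.997537673 cn(u+v)=-0.070132668 dn(u+v)=0.509753708

m = k² = 0.743809653136
D = 1 − m·sn²u·sn²v = 0.9546548162267639
sn(u+v) = (sn u·cn v·dn v + sn v·cn u·dn u)/D = 0.9523041437955331/0.9546548162267639 = 0.9975376728936206
cn(u+v) = (cn u·cn v − sn u·sn v·dn u·dn v)/D = -0.06695248953409417/0.9546548162267639 = -0.0701326682650817
dn(u+v) = (dn u·dn v − m·sn u·sn v·cn u·cn v)/D = 0.4866388320827397/0.9546548162267639 = 0.5097537076345153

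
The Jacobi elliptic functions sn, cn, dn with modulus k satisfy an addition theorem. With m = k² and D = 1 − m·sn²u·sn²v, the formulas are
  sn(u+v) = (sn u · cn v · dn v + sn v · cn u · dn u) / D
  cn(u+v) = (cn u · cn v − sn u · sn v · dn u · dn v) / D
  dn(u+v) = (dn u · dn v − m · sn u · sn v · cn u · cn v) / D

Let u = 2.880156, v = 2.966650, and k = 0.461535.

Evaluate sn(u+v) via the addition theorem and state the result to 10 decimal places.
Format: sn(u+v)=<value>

sn(u+v)=-0.7182148040

sn u = 0.4342329562569277, cn u = -0.9008006104018631, dn u = 0.9797113584417178
sn v = 0.3561556567363102, cn v = -0.9344266414089057, dn v = 0.9863973713214676
m = k² = 0.213014556225
D = 1 − m·sn²u·sn²v = 0.9949051132208023
sn(u+v) = (sn u·cn v·dn v + sn v·cn u·dn u)/D = -0.7145555808624005/0.9949051132208023 = -0.7182148039717804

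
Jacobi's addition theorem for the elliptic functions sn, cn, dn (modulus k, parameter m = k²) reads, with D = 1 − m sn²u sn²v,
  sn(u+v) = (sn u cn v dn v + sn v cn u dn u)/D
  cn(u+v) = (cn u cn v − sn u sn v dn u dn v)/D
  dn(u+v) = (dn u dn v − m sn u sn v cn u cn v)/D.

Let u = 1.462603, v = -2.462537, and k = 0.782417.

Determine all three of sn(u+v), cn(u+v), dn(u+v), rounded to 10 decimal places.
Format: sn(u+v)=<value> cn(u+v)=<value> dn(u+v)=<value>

sn(u+v)=-0.7939177783 cn(u+v)=0.6080251321 dn(u+v)=0.7836720677

sn u = 0.9494078964633537, cn u = 0.3140456115487524, dn u = 0.6694768966688158
sn v = -0.9495655435890598, cn v = -0.3135686183730976, dn v = 0.6693400102646106
m = k² = 0.612176361889
D = 1 − m·sn²u·sn²v = 0.5024552711458819
sn(u+v) = (sn u·cn v·dn v + sn v·cn u·dn u)/D = -0.398908172572298/0.5024552711458819 = -0.7939177783179825
cn(u+v) = (cn u·cn v − sn u·sn v·dn u·dn v)/D = 0.3055054326150541/0.5024552711458819 = 0.6080251321044541
dn(u+v) = (dn u·dn v − m·sn u·sn v·cn u·cn v)/D = 0.3937601612485438/0.5024552711458819 = 0.78367206766594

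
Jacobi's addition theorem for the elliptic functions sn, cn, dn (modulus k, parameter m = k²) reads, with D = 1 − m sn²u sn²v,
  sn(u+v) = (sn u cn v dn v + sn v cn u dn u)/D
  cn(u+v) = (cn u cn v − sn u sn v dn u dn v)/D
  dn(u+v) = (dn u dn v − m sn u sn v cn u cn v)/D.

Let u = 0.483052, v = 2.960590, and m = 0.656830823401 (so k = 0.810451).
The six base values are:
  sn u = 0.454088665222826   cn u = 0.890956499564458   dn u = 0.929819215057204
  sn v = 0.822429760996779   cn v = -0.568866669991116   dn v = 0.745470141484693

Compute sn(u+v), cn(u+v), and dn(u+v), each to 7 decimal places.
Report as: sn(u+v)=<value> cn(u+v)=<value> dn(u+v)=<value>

m = k² = 0.656830823401
D = 1 − m·sn²u·sn²v = 0.9083921938096357
sn(u+v) = (sn u·cn v·dn v + sn v·cn u·dn u)/D = 0.4887574354749542/0.9083921938096357 = 0.5380467146301558
cn(u+v) = (cn u·cn v − sn u·sn v·dn u·dn v)/D = -0.7656974252550603/0.9083921938096357 = -0.8429150211472659
dn(u+v) = (dn u·dn v − m·sn u·sn v·cn u·cn v)/D = 0.8174778985008479/0.9083921938096357 = 0.899917352957967

sn(u+v)=0.5380467 cn(u+v)=-0.8429150 dn(u+v)=0.8999174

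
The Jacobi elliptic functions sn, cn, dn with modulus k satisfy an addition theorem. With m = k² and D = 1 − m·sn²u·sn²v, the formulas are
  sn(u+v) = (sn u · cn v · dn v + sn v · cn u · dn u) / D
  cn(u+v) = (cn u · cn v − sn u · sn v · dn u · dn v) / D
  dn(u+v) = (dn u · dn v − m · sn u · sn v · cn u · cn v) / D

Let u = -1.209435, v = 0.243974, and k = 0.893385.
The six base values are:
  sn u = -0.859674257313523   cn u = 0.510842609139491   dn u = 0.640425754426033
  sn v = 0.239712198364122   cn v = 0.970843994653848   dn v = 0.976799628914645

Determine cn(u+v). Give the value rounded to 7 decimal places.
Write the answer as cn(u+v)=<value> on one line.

m = k² = 0.798136758225
D = 1 − m·sn²u·sn²v = 0.9661057969777323
cn(u+v) = (cn u·cn v − sn u·sn v·dn u·dn v)/D = 0.6248619590330137/0.9661057969777323 = 0.6467841938095897

cn(u+v)=0.6467842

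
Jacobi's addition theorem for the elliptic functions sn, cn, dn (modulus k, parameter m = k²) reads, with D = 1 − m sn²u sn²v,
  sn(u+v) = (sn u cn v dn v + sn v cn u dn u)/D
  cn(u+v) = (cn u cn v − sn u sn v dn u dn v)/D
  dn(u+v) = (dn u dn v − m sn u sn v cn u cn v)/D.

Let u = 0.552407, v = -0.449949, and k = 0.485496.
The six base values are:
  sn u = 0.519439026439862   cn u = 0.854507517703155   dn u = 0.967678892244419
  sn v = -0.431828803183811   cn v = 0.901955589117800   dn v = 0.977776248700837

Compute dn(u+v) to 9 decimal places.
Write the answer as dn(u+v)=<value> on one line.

m = k² = 0.235706366016
D = 1 − m·sn²u·sn²v = 0.9881405737906638
dn(u+v) = (dn u·dn v − m·sn u·sn v·cn u·cn v)/D = 0.9869225855722004/0.9881405737906638 = 0.9987673937790137

dn(u+v)=0.998767394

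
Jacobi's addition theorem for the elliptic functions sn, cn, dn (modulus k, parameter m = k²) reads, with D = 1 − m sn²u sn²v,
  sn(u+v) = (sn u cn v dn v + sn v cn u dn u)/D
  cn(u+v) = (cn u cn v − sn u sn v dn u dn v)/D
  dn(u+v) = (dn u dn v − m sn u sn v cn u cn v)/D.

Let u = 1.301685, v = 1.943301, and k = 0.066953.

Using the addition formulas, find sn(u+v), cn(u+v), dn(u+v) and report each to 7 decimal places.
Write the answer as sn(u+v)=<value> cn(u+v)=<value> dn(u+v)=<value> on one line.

sn(u+v)=-0.0996971 cn(u+v)=-0.9950178 dn(u+v)=0.9999777

sn u = 0.9636953931666859, cn u = 0.2670040995739705, dn u = 0.9979162655778507
sn v = 0.9323472563511779, cn v = -0.3615640933146307, dn v = 0.9980497549759996
m = k² = 0.004482704209
D = 1 − m·sn²u·sn²v = 0.9963811128287192
sn(u+v) = (sn u·cn v·dn v + sn v·cn u·dn u)/D = -0.09933629856591717/0.9963811128287192 = -0.09969709108987633
cn(u+v) = (cn u·cn v − sn u·sn v·dn u·dn v)/D = -0.9914169767504588/0.9963811128287192 = -0.9950178340252083
dn(u+v) = (dn u·dn v − m·sn u·sn v·cn u·cn v)/D = 0.9963589152612225/0.9963811128287192 = 0.9999777218102482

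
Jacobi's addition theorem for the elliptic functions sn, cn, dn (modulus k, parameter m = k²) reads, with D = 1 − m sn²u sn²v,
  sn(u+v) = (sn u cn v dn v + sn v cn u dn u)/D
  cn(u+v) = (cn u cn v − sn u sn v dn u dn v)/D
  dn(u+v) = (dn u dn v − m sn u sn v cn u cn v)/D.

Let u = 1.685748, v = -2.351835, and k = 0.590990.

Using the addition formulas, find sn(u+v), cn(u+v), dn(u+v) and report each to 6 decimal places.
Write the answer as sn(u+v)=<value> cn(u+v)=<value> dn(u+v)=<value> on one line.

sn u = 0.9988999906014227, cn u = 0.04689145739340539, dn u = 0.8071547534633969
sn v = -0.8773301459078188, cn v = -0.479887294144537, dn v = 0.8550816647181772
m = k² = 0.3492691801
D = 1 − m·sn²u·sn²v = 0.7317557708568788
sn(u+v) = (sn u·cn v·dn v + sn v·cn u·dn u)/D = -0.4430972181855894/0.7317557708568788 = -0.6055261001450346
cn(u+v) = (cn u·cn v − sn u·sn v·dn u·dn v)/D = 0.5823498634141998/0.7317557708568788 = 0.7958254469688347
dn(u+v) = (dn u·dn v − m·sn u·sn v·cn u·cn v)/D = 0.6832954654802525/0.7317557708568788 = 0.9337753013961479

sn(u+v)=-0.605526 cn(u+v)=0.795825 dn(u+v)=0.933775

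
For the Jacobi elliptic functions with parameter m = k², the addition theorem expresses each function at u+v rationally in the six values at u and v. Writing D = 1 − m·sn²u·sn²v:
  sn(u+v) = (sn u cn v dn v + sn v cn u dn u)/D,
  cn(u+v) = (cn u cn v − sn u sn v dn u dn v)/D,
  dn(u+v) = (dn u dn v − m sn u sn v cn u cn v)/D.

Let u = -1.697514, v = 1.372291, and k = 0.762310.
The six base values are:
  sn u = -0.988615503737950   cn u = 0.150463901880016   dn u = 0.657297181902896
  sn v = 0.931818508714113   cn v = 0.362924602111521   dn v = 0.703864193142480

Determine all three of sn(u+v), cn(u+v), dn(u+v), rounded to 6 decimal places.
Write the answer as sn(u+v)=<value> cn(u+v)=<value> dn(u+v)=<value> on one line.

sn(u+v)=-0.316436 cn(u+v)=0.948614 dn(u+v)=0.970470

m = k² = 0.5811165361
D = 1 − m·sn²u·sn²v = 0.5068480749362987
sn(u+v) = (sn u·cn v·dn v + sn v·cn u·dn u)/D = -0.1603850834772824/0.5068480749362987 = -0.3164362092081336
cn(u+v) = (cn u·cn v − sn u·sn v·dn u·dn v)/D = 0.4808030741006312/0.5068480749362987 = 0.9486137915411025
dn(u+v) = (dn u·dn v − m·sn u·sn v·cn u·cn v)/D = 0.4918807706026529/0.5068480749362987 = 0.9704698408186183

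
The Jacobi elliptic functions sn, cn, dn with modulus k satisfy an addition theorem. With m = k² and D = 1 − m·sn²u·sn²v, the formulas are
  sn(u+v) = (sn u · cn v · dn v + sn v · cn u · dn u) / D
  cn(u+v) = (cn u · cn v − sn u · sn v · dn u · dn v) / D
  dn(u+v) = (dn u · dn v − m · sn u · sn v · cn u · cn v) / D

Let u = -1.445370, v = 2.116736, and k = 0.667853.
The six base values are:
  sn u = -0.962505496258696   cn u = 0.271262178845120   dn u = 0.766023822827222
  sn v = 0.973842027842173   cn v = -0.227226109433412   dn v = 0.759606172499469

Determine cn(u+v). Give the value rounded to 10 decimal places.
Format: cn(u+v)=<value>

m = k² = 0.446027629609
D = 1 − m·sn²u·sn²v = 0.6081271049511107
cn(u+v) = (cn u·cn v − sn u·sn v·dn u·dn v)/D = 0.483771392371256/0.6081271049511107 = 0.7955103274177327

cn(u+v)=0.7955103274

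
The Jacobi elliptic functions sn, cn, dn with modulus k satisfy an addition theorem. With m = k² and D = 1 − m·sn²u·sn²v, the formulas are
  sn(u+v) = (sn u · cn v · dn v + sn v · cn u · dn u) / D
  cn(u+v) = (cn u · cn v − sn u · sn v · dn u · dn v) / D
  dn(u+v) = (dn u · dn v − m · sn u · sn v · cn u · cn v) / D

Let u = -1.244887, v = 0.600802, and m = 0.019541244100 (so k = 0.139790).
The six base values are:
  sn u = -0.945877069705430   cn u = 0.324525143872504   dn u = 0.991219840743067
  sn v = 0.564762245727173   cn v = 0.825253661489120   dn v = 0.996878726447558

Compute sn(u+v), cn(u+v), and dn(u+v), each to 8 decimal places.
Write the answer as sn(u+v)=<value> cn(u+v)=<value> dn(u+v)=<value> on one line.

m = k² = 0.0195412441
D = 1 − m·sn²u·sn²v = 0.9944236128559193
sn(u+v) = (sn u·cn v·dn v + sn v·cn u·dn u)/D = -0.5964817593863207/0.9944236128559193 = -0.5998266248659002
cn(u+v) = (cn u·cn v − sn u·sn v·dn u·dn v)/D = 0.7956681673441629/0.9944236128559193 = 0.800130002000914
dn(u+v) = (dn u·dn v − m·sn u·sn v·cn u·cn v)/D = 0.9909216583594935/0.9944236128559193 = 0.9964784077417787

sn(u+v)=-0.59982662 cn(u+v)=0.80013000 dn(u+v)=0.99647841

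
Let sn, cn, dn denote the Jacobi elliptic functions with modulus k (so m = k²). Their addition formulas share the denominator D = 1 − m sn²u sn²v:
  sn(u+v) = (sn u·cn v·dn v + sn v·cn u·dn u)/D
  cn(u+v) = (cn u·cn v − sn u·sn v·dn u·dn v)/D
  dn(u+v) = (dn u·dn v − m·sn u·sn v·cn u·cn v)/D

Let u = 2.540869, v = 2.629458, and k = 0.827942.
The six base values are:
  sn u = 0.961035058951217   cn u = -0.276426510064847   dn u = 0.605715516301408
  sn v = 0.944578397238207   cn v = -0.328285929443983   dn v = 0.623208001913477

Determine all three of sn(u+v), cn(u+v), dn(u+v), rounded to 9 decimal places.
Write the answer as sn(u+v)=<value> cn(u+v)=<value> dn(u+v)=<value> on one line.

m = k² = 0.685487955364
D = 1 − m·sn²u·sn²v = 0.4351224582825013
sn(u+v) = (sn u·cn v·dn v + sn v·cn u·dn u)/D = -0.3547748289749902/0.4351224582825013 = -0.8153447890861434
cn(u+v) = (cn u·cn v − sn u·sn v·dn u·dn v)/D = -0.2519253350252282/0.4351224582825013 = -0.5789757118481503
dn(u+v) = (dn u·dn v − m·sn u·sn v·cn u·cn v)/D = 0.3210178956220188/0.4351224582825013 = 0.7377644833344811

sn(u+v)=-0.815344789 cn(u+v)=-0.578975712 dn(u+v)=0.737764483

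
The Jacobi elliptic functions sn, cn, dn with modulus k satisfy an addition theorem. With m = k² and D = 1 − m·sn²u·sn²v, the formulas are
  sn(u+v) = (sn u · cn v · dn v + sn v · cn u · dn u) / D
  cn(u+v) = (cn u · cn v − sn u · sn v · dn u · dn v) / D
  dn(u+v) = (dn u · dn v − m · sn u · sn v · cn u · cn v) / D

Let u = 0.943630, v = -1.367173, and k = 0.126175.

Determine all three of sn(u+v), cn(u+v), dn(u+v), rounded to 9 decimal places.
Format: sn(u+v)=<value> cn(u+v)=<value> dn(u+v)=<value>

sn(u+v)=-0.410815672 cn(u+v)=0.911718423 dn(u+v)=0.998655680

sn u = 0.8085983792775801, cn u = 0.5883609955033311, dn u = 0.9947818452690387
sn v = -0.9783884060173707, cn v = 0.2067755473231507, dn v = 0.9923510228247835
m = k² = 0.015920130625
D = 1 − m·sn²u·sn²v = 0.9900359716368184
sn(u+v) = (sn u·cn v·dn v + sn v·cn u·dn u)/D = -0.4067222929594397/0.9900359716368184 = -0.410815671966958
cn(u+v) = (cn u·cn v − sn u·sn v·dn u·dn v)/D = 0.9026340352239521/0.9900359716368184 = 0.9117184234544878
dn(u+v) = (dn u·dn v − m·sn u·sn v·cn u·cn v)/D = 0.9887050465082703/0.9900359716368184 = 0.998655680029133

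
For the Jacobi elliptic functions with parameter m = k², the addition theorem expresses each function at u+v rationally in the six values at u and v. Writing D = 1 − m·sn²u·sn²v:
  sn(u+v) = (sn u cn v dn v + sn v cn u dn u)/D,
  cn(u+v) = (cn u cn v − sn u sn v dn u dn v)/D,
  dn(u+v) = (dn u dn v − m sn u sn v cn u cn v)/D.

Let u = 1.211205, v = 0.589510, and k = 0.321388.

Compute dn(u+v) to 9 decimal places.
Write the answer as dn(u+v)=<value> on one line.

dn(u+v)=0.948637166

sn u = 0.9277849897345423, cn u = 0.3731152808761324, dn u = 0.9545099823748006
sn v = 0.5532199407028805, cn v = 0.8330352316731276, dn v = 0.9840669602162893
m = k² = 0.103290246544
D = 1 − m·sn²u·sn²v = 0.9727886774972127
dn(u+v) = (dn u·dn v − m·sn u·sn v·cn u·cn v)/D = 0.9228234944536722/0.9727886774972127 = 0.9486371663246629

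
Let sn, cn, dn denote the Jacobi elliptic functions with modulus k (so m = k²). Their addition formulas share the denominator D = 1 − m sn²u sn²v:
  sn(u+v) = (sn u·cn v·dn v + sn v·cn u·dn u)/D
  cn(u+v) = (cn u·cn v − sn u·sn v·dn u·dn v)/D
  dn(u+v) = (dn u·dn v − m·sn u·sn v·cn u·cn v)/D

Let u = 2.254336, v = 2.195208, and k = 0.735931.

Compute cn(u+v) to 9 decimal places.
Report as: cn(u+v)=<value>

cn(u+v)=-0.800209805

sn u = 0.9691854397722451, cn u = -0.2463322620638227, dn u = 0.7009060479104087
sn v = 0.9785149316226129, cn v = -0.2061759651161921, dn v = 0.6938500888802298
m = k² = 0.541594436761
D = 1 − m·sn²u·sn²v = 0.5128946820139728
cn(u+v) = (cn u·cn v − sn u·sn v·dn u·dn v)/D = -0.4104233536887298/0.5128946820139728 = -0.8002098054070849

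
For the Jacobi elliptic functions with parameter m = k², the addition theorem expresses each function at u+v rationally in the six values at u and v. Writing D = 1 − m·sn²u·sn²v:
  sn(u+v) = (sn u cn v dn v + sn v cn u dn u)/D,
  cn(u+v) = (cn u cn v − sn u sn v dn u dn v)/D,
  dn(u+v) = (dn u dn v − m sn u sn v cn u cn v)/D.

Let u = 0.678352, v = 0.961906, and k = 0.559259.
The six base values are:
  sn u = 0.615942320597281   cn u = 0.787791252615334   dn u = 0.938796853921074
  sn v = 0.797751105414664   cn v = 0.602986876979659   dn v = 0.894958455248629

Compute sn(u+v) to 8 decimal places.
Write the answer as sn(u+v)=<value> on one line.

sn(u+v)=0.99773498

m = k² = 0.312770629081
D = 1 − m·sn²u·sn²v = 0.9244836687590607
sn(u+v) = (sn u·cn v·dn v + sn v·cn u·dn u)/D = 0.9223896983045481/0.9244836687590607 = 0.9977349838344648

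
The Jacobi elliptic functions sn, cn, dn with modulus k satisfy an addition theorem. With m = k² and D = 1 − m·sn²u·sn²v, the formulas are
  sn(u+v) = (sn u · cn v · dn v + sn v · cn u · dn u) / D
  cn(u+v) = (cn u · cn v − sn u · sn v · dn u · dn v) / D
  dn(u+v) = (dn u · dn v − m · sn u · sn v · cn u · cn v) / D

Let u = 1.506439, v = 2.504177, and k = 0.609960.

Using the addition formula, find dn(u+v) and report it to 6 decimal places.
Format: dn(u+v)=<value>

dn(u+v)=0.958505

sn u = 0.9799435844946596, cn u = 0.1992751143714586, dn u = 0.8017001709704624
sn v = 0.8196863604061792, cn v = -0.5728125963734311, dn v = 0.8660393218702429
m = k² = 0.3720512016
D = 1 − m·sn²u·sn²v = 0.7599507925236582
dn(u+v) = (dn u·dn v − m·sn u·sn v·cn u·cn v)/D = 0.728416652987918/0.7599507925236582 = 0.9585050244753071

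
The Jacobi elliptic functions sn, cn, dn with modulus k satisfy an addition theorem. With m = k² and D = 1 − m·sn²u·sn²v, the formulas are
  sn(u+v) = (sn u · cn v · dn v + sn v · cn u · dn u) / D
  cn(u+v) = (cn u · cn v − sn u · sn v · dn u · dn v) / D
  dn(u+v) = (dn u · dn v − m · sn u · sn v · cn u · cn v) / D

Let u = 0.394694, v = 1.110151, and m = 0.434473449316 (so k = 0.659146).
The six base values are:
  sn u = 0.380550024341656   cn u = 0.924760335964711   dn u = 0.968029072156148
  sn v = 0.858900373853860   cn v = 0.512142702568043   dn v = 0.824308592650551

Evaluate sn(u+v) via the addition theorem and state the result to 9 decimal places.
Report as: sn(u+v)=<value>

m = k² = 0.434473449316
D = 1 − m·sn²u·sn²v = 0.953583506006767
sn(u+v) = (sn u·cn v·dn v + sn v·cn u·dn u)/D = 0.9295376055062202/0.953583506006767 = 0.974783644694903

sn(u+v)=0.974783645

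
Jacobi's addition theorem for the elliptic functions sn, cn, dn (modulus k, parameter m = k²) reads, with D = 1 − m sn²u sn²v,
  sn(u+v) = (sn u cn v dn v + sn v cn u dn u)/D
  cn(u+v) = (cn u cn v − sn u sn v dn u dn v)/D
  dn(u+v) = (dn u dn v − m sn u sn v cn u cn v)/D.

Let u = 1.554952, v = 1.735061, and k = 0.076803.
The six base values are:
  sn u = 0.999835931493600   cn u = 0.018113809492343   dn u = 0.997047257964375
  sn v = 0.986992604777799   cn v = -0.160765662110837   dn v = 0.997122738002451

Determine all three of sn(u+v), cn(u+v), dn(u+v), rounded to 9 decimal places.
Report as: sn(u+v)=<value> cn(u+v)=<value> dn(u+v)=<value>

sn(u+v)=-0.143274410 cn(u+v)=-0.989683001 dn(u+v)=0.999939455

m = k² = 0.005898700809
D = 1 − m·sn²u·sn²v = 0.9942556400426104
sn(u+v) = (sn u·cn v·dn v + sn v·cn u·dn u)/D = -0.142451390178602/0.9942556400426104 = -0.143274409962107
cn(u+v) = (cn u·cn v − sn u·sn v·dn u·dn v)/D = -0.9839979060916362/0.9942556400426104 = -0.9896830014959386
dn(u+v) = (dn u·dn v − m·sn u·sn v·cn u·cn v)/D = 0.994195443043628/0.9942556400426104 = 0.9999394552099501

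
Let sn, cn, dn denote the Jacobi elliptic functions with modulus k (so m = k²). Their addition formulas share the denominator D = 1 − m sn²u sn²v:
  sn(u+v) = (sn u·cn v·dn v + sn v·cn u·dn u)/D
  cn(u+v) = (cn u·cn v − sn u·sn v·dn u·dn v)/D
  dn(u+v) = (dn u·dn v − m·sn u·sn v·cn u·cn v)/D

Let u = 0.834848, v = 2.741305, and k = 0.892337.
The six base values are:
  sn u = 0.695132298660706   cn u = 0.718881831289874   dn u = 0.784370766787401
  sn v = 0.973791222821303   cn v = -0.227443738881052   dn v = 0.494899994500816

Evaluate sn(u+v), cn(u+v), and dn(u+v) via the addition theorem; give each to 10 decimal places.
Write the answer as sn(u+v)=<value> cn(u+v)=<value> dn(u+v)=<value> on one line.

sn(u+v)=0.7413247684 cn(u+v)=-0.6711464727 dn(u+v)=0.7499350033

m = k² = 0.796265321569
D = 1 − m·sn²u·sn²v = 0.6351415156982087
sn(u+v) = (sn u·cn v·dn v + sn v·cn u·dn u)/D = 0.470846136999988/0.6351415156982087 = 0.7413247683587312
cn(u+v) = (cn u·cn v − sn u·sn v·dn u·dn v)/D = -0.4262729879262894/0.6351415156982087 = -0.6711464727001652
dn(u+v) = (dn u·dn v − m·sn u·sn v·cn u·cn v)/D = 0.4763148546571258/0.6351415156982087 = 0.7499350032779933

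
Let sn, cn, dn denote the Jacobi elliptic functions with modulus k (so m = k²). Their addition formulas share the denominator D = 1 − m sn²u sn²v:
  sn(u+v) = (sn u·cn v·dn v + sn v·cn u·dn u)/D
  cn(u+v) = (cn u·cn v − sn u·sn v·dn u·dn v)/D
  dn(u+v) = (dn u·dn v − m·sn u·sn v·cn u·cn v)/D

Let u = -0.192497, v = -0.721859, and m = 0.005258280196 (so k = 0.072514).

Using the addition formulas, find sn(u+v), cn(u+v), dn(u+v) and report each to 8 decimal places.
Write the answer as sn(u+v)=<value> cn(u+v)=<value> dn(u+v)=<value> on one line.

sn(u+v)=-0.79182392 cn(u+v)=0.61074944 dn(u+v)=0.99835021

sn u = -0.1913042778495608, cn u = 0.9815307806057118, dn u = 0.9999037758712901
sn v = -0.6605582436890843, cn v = 0.7507748042485125, dn v = 0.9988521496085709
m = k² = 0.005258280196
D = 1 − m·sn²u·sn²v = 0.9999160317075831
sn(u+v) = (sn u·cn v·dn v + sn v·cn u·dn u)/D = -0.7917574309546232/0.9999160317075831 = -0.7918239190570013
cn(u+v) = (cn u·cn v − sn u·sn v·dn u·dn v)/D = 0.6106981586626698/0.9999160317075831 = 0.6107494422504301
dn(u+v) = (dn u·dn v − m·sn u·sn v·cn u·cn v)/D = 0.9982663776133385/0.9999160317075831 = 0.9983502073754859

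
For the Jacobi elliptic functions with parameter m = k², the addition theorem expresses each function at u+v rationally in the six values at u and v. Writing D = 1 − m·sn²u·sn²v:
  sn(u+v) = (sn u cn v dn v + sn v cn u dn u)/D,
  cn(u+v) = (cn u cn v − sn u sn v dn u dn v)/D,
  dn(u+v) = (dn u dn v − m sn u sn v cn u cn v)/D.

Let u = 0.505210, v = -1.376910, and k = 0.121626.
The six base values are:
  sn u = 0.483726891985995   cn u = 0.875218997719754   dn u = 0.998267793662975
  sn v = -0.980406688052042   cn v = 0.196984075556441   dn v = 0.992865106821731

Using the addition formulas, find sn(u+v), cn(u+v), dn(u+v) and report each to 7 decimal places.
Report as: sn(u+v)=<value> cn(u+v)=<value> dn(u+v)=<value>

sn(u+v)=-0.7645212 cn(u+v)=0.6445986 dn(u+v)=0.9956674

m = k² = 0.014792883876
D = 1 − m·sn²u·sn²v = 0.9966729000914811
sn(u+v) = (sn u·cn v·dn v + sn v·cn u·dn u)/D = -0.7619775679358883/0.9966729000914811 = -0.7645212063716682
cn(u+v) = (cn u·cn v − sn u·sn v·dn u·dn v)/D = 0.6424539327759401/0.9966729000914811 = 0.6445985766413149
dn(u+v) = (dn u·dn v − m·sn u·sn v·cn u·cn v)/D = 0.9923547632880294/0.9966729000914811 = 0.9956674483643979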